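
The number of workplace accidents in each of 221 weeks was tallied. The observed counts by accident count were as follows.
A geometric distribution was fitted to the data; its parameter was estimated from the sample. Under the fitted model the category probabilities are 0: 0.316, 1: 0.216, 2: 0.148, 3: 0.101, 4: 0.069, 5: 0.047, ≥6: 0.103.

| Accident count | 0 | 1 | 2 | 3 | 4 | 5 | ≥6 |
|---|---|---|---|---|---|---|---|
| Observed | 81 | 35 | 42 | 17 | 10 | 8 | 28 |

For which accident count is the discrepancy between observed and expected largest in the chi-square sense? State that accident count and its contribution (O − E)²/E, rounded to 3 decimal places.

Expected counts E_i = n·p_i: 221×0.316 = 69.836, 221×0.216 = 47.736, 221×0.148 = 32.708, 221×0.101 = 22.321, 221×0.069 = 15.249, 221×0.047 = 10.387, 221×0.103 = 22.763.
0: (81 − 69.836)²/69.836 = 124.634896/69.836 = 1.7847
1: (35 − 47.736)²/47.736 = 162.205696/47.736 = 3.3980
2: (42 − 32.708)²/32.708 = 86.341264/32.708 = 2.6398
3: (17 − 22.321)²/22.321 = 28.313041/22.321 = 1.2684
4: (10 − 15.249)²/15.249 = 27.552001/15.249 = 1.8068
5: (8 − 10.387)²/10.387 = 5.697769/10.387 = 0.5485
≥6: (28 − 22.763)²/22.763 = 27.426169/22.763 = 1.2049
The largest term is for 1: 3.398.

1, 3.398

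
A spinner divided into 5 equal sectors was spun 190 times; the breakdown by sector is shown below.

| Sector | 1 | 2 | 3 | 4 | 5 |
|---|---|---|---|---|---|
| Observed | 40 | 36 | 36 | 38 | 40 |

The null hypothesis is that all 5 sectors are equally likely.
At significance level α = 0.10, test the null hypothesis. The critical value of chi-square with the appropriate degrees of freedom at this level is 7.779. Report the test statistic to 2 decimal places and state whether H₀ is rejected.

0.42; do not reject

Expected count for each of the 5 categories: 190/5 = 38.
1: (40 − 38)²/38 = 4/38 = 0.105
2: (36 − 38)²/38 = 4/38 = 0.105
3: (36 − 38)²/38 = 4/38 = 0.105
4: (38 − 38)²/38 = 0/38 = 0.000
5: (40 − 38)²/38 = 4/38 = 0.105
Sum = 0.42
df = 4. Since 0.42 < 7.779, we do not reject H₀.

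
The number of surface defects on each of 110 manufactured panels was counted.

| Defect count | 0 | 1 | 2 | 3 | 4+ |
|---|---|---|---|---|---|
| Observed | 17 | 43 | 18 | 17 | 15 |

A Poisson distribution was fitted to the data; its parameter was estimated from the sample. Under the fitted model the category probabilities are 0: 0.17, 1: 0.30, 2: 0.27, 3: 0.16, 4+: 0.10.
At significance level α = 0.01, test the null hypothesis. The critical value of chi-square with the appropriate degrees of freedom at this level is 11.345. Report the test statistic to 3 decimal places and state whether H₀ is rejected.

Expected counts E_i = n·p_i: 110×0.17 = 18.7, 110×0.30 = 33, 110×0.27 = 29.7, 110×0.16 = 17.6, 110×0.10 = 11.
cat         O        E   (O−E)²/E
0          17     18.7     0.1545
1          43       33     3.0303
2          18     29.7     4.6091
3          17     17.6     0.0205
4+         15       11     1.4545
Sum = 9.269
df = 3. Since 9.269 < 11.345, we do not reject H₀.

9.269; do not reject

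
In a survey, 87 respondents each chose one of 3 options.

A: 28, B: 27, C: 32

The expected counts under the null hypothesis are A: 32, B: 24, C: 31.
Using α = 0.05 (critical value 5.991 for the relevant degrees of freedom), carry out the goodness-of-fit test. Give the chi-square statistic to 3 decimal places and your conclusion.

cat         O        E   (O−E)²/E
A          28       32     0.5000
B          27       24     0.3750
C          32       31     0.0323
Sum = 0.907
df = 2. Since 0.907 < 5.991, we do not reject H₀.

0.907; do not reject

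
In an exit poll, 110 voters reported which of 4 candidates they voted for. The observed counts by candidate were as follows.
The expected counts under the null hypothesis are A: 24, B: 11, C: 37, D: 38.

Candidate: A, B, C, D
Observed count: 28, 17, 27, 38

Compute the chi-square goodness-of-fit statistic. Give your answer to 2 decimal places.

6.64

A: (28 − 24)²/24 = 16/24 = 0.667
B: (17 − 11)²/11 = 36/11 = 3.273
C: (27 − 37)²/37 = 100/37 = 2.703
D: (38 − 38)²/38 = 0/38 = 0.000
Sum = 6.64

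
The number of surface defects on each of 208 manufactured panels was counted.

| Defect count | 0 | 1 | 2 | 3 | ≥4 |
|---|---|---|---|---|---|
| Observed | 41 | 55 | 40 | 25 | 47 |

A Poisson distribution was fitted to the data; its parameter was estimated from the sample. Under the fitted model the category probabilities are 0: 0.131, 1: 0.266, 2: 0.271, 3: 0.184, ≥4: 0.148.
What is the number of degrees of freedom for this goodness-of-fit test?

There are k = 5 categories and 1 parameter estimated from the data, so df = 5 − 1 − 1 = 3.

3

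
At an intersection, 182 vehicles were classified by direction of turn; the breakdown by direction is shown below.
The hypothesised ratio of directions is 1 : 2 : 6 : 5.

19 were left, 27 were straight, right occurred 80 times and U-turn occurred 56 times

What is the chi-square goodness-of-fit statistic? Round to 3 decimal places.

4.105

Ratio total = 14. Expected counts: 182×1/14 = 13, 182×2/14 = 26, 182×6/14 = 78, 182×5/14 = 65.
cat           O        E   (O−E)²/E
left         19       13     2.7692
straight     27       26     0.0385
right        80       78     0.0513
U-turn       56       65     1.2462
Sum = 4.105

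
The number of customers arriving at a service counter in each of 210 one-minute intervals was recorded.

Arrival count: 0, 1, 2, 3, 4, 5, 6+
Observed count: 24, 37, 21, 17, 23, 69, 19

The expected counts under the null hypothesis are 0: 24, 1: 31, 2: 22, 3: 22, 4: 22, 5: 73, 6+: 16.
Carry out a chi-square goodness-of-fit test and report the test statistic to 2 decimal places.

0: (24 − 24)²/24 = 0/24 = 0.000
1: (37 − 31)²/31 = 36/31 = 1.161
2: (21 − 22)²/22 = 1/22 = 0.045
3: (17 − 22)²/22 = 25/22 = 1.136
4: (23 − 22)²/22 = 1/22 = 0.045
5: (69 − 73)²/73 = 16/73 = 0.219
6+: (19 − 16)²/16 = 9/16 = 0.563
Sum = 3.17

3.17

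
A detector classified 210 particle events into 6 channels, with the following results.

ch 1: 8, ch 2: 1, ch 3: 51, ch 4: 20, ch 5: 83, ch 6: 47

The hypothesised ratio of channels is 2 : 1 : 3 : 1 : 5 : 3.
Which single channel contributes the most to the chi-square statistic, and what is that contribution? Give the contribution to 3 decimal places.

ch 1, 14.286

Ratio total = 15. Expected counts: 210×2/15 = 28, 210×1/15 = 14, 210×3/15 = 42, 210×1/15 = 14, 210×5/15 = 70, 210×3/15 = 42.
cat         O        E   (O−E)²/E
ch 1        8       28    14.2857
ch 2        1       14    12.0714
ch 3       51       42     1.9286
ch 4       20       14     2.5714
ch 5       83       70     2.4143
ch 6       47       42     0.5952
The largest term is for ch 1: 14.286.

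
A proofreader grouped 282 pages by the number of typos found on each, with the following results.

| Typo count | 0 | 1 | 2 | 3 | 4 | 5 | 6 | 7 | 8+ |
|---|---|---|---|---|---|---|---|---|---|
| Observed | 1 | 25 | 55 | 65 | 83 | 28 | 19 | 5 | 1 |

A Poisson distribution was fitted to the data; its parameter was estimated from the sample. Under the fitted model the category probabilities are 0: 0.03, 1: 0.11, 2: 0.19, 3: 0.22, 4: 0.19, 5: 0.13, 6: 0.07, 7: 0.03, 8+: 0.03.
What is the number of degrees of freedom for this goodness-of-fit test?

7

There are k = 9 categories and 1 parameter estimated from the data, so df = 9 − 1 − 1 = 7.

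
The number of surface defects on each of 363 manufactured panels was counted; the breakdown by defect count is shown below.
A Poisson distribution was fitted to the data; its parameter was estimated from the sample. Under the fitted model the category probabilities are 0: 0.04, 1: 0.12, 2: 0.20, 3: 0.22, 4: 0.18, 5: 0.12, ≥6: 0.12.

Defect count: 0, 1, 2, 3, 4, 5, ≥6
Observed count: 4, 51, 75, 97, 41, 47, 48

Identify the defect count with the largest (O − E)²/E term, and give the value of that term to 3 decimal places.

Expected counts E_i = n·p_i: 363×0.04 = 14.52, 363×0.12 = 43.56, 363×0.20 = 72.6, 363×0.22 = 79.86, 363×0.18 = 65.34, 363×0.12 = 43.56, 363×0.12 = 43.56.
χ² = (4−14.52)²/14.52 + (51−43.56)²/43.56 + (75−72.6)²/72.6 + (97−79.86)²/79.86 + (41−65.34)²/65.34 + (47−43.56)²/43.56 + (48−43.56)²/43.56
   = 7.6219 + 1.2707 + 0.0793 + 3.6787 + 9.0670 + 0.2717 + 0.4526
The largest term is for 4: 9.067.

4, 9.067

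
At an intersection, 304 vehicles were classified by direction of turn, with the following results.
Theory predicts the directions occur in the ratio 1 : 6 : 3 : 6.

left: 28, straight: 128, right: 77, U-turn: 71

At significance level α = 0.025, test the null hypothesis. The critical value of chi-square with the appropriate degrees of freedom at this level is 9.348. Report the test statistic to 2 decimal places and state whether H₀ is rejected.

29.22; reject

Ratio total = 16. Expected counts: 304×1/16 = 19, 304×6/16 = 114, 304×3/16 = 57, 304×6/16 = 114.
left: (28 − 19)²/19 = 81/19 = 4.263
straight: (128 − 114)²/114 = 196/114 = 1.719
right: (77 − 57)²/57 = 400/57 = 7.018
U-turn: (71 − 114)²/114 = 1849/114 = 16.219
Sum = 29.22
df = 3. Since 29.22 > 9.348, we reject H₀.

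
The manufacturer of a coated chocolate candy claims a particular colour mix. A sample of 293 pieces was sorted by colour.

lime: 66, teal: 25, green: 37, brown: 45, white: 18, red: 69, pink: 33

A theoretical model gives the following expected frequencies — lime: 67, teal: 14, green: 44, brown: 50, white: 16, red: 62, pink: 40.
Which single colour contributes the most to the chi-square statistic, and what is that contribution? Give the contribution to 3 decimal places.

teal, 8.643

χ² = (66−67)²/67 + (25−14)²/14 + (37−44)²/44 + (45−50)²/50 + (18−16)²/16 + (69−62)²/62 + (33−40)²/40
   = 0.0149 + 8.6429 + 1.1136 + 0.5000 + 0.2500 + 0.7903 + 1.2250
The largest term is for teal: 8.643.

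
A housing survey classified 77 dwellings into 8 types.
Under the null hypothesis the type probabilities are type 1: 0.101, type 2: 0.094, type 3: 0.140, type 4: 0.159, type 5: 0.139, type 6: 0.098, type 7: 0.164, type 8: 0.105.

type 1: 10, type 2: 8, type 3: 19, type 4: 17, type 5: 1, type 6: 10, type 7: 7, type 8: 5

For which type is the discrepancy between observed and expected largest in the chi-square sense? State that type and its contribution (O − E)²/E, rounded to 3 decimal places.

Expected counts E_i = n·p_i: 77×0.101 = 7.777, 77×0.094 = 7.238, 77×0.140 = 10.78, 77×0.159 = 12.243, 77×0.139 = 10.703, 77×0.098 = 7.546, 77×0.164 = 12.628, 77×0.105 = 8.085.
χ² = (10−7.777)²/7.777 + (8−7.238)²/7.238 + (19−10.78)²/10.78 + (17−12.243)²/12.243 + (1−10.703)²/10.703 + (10−7.546)²/7.546 + (7−12.628)²/12.628 + (5−8.085)²/8.085
   = 0.6354 + 0.0802 + 6.2679 + 1.8483 + 8.7964 + 0.7981 + 2.5083 + 1.1771
The largest term is for type 5: 8.796.

type 5, 8.796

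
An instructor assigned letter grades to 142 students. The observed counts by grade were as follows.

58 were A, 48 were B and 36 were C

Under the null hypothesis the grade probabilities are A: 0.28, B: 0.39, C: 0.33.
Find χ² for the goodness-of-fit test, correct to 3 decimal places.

Expected counts E_i = n·p_i: 142×0.28 = 39.76, 142×0.39 = 55.38, 142×0.33 = 46.86.
cat         O        E   (O−E)²/E
A          58    39.76     8.3676
B          48    55.38     0.9835
C          36    46.86     2.5169
Sum = 11.868

11.868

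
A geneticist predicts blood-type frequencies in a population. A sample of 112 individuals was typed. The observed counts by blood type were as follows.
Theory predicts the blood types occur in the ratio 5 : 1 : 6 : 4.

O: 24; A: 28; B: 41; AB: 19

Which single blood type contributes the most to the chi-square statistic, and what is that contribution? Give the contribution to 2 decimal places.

A, 63.00

Ratio total = 16. Expected counts: 112×5/16 = 35, 112×1/16 = 7, 112×6/16 = 42, 112×4/16 = 28.
χ² = (24−35)²/35 + (28−7)²/7 + (41−42)²/42 + (19−28)²/28
   = 3.457 + 63.000 + 0.024 + 2.893
The largest term is for A: 63.00.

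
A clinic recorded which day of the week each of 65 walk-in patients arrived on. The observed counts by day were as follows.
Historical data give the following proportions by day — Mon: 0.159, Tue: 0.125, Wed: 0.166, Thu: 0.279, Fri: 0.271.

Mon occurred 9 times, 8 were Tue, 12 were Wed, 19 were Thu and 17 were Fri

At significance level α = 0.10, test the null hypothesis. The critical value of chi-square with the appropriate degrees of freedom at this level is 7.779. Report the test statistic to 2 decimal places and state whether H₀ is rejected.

Expected counts E_i = n·p_i: 65×0.159 = 10.335, 65×0.125 = 8.125, 65×0.166 = 10.79, 65×0.279 = 18.135, 65×0.271 = 17.615.
cat         O        E   (O−E)²/E
Mon         9   10.335      0.172
Tue         8    8.125      0.002
Wed        12    10.79      0.136
Thu        19   18.135      0.041
Fri        17   17.615      0.021
Sum = 0.37
df = 4. Since 0.37 < 7.779, we do not reject H₀.

0.37; do not reject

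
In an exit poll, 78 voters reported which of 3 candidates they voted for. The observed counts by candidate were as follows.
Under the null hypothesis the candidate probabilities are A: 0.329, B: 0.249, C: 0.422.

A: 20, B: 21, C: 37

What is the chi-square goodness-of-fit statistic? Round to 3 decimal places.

1.884

Expected counts E_i = n·p_i: 78×0.329 = 25.662, 78×0.249 = 19.422, 78×0.422 = 32.916.
cat         O        E   (O−E)²/E
A          20   25.662     1.2492
B          21   19.422     0.1282
C          37   32.916     0.5067
Sum = 1.884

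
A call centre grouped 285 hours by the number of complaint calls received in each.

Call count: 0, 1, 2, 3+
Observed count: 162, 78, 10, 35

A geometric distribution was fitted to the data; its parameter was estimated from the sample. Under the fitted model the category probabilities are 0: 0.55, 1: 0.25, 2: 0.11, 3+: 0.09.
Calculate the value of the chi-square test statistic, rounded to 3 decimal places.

18.763

Expected counts E_i = n·p_i: 285×0.55 = 156.75, 285×0.25 = 71.25, 285×0.11 = 31.35, 285×0.09 = 25.65.
0: (162 − 156.75)²/156.75 = 27.5625/156.75 = 0.1758
1: (78 − 71.25)²/71.25 = 45.5625/71.25 = 0.6395
2: (10 − 31.35)²/31.35 = 455.8225/31.35 = 14.5398
3+: (35 − 25.65)²/25.65 = 87.4225/25.65 = 3.4083
Sum = 18.763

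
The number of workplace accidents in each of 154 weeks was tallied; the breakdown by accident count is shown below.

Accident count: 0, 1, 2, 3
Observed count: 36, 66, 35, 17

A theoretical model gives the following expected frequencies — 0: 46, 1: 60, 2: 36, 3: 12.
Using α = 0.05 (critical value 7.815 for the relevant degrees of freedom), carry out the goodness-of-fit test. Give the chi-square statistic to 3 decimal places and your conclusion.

cat         O        E   (O−E)²/E
0          36       46     2.1739
1          66       60     0.6000
2          35       36     0.0278
3          17       12     2.0833
Sum = 4.885
df = 3. Since 4.885 < 7.815, we do not reject H₀.

4.885; do not reject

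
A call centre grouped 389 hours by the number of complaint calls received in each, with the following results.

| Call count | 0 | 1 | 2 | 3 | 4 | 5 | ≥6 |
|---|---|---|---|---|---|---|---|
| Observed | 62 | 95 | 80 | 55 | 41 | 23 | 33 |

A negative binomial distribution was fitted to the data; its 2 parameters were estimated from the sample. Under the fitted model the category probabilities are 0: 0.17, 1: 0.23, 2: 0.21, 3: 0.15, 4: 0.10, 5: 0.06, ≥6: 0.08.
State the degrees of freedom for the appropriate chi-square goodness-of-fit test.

There are k = 7 categories and 2 parameters estimated from the data, so df = 7 − 1 − 2 = 4.

4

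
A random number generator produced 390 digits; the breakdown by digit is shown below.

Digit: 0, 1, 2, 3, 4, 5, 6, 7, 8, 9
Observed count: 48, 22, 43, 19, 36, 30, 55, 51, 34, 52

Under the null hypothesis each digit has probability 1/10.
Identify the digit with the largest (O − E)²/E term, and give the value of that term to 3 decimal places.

Expected count for each of the 10 categories: 390/10 = 39.
0: (48 − 39)²/39 = 81/39 = 2.0769
1: (22 − 39)²/39 = 289/39 = 7.4103
2: (43 − 39)²/39 = 16/39 = 0.4103
3: (19 − 39)²/39 = 400/39 = 10.2564
4: (36 − 39)²/39 = 9/39 = 0.2308
5: (30 − 39)²/39 = 81/39 = 2.0769
6: (55 − 39)²/39 = 256/39 = 6.5641
7: (51 − 39)²/39 = 144/39 = 3.6923
8: (34 − 39)²/39 = 25/39 = 0.6410
9: (52 − 39)²/39 = 169/39 = 4.3333
The largest term is for 3: 10.256.

3, 10.256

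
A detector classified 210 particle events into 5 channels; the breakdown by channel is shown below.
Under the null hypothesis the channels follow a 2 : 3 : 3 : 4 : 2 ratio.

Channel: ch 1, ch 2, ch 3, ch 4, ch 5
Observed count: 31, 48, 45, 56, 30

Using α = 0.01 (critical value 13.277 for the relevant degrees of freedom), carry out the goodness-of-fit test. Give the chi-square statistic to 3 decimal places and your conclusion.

Ratio total = 14. Expected counts: 210×2/14 = 30, 210×3/14 = 45, 210×3/14 = 45, 210×4/14 = 60, 210×2/14 = 30.
cat         O        E   (O−E)²/E
ch 1       31       30     0.0333
ch 2       48       45     0.2000
ch 3       45       45     0.0000
ch 4       56       60     0.2667
ch 5       30       30     0.0000
Sum = 0.500
df = 4. Since 0.500 < 13.277, we do not reject H₀.

0.500; do not reject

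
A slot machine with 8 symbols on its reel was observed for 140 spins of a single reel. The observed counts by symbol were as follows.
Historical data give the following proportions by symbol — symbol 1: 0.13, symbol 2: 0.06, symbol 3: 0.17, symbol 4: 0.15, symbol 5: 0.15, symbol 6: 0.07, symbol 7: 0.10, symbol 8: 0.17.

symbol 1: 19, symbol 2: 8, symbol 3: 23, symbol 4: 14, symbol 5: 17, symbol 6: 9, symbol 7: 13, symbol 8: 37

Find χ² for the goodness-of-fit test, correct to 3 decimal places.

Expected counts E_i = n·p_i: 140×0.13 = 18.2, 140×0.06 = 8.4, 140×0.17 = 23.8, 140×0.15 = 21, 140×0.15 = 21, 140×0.07 = 9.8, 140×0.10 = 14, 140×0.17 = 23.8.
χ² = (19−18.2)²/18.2 + (8−8.4)²/8.4 + (23−23.8)²/23.8 + (14−21)²/21 + (17−21)²/21 + (9−9.8)²/9.8 + (13−14)²/14 + (37−23.8)²/23.8
   = 0.0352 + 0.0190 + 0.0269 + 2.3333 + 0.7619 + 0.0653 + 0.0714 + 7.3210
Sum = 10.634

10.634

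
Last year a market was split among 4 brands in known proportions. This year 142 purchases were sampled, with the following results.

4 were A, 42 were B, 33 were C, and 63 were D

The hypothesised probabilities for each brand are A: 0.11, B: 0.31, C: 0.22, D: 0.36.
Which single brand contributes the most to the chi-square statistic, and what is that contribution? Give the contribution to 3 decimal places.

A, 8.644

Expected counts E_i = n·p_i: 142×0.11 = 15.62, 142×0.31 = 44.02, 142×0.22 = 31.24, 142×0.36 = 51.12.
χ² = (4−15.62)²/15.62 + (42−44.02)²/44.02 + (33−31.24)²/31.24 + (63−51.12)²/51.12
   = 8.6443 + 0.0927 + 0.0992 + 2.7608
The largest term is for A: 8.644.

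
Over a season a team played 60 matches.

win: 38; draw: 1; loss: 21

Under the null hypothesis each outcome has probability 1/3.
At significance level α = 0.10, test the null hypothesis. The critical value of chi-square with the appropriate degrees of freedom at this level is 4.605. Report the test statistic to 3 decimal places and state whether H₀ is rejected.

Expected count for each of the 3 categories: 60/3 = 20.
win: (38 − 20)²/20 = 324/20 = 16.2000
draw: (1 − 20)²/20 = 361/20 = 18.0500
loss: (21 − 20)²/20 = 1/20 = 0.0500
Sum = 34.300
df = 2. Since 34.300 > 4.605, we reject H₀.

34.300; reject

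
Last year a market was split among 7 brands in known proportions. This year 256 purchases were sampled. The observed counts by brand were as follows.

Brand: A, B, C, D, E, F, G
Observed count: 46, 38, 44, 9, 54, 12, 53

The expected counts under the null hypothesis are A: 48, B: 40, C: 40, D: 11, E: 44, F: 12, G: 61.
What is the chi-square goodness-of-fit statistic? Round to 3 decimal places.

A: (46 − 48)²/48 = 4/48 = 0.0833
B: (38 − 40)²/40 = 4/40 = 0.1000
C: (44 − 40)²/40 = 16/40 = 0.4000
D: (9 − 11)²/11 = 4/11 = 0.3636
E: (54 − 44)²/44 = 100/44 = 2.2727
F: (12 − 12)²/12 = 0/12 = 0.0000
G: (53 − 61)²/61 = 64/61 = 1.0492
Sum = 4.269

4.269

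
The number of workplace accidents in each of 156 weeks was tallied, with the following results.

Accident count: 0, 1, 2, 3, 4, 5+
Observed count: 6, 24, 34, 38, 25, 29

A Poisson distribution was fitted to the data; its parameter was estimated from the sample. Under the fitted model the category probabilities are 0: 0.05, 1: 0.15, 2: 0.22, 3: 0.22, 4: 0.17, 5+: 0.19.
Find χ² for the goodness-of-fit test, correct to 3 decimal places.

0.929

Expected counts E_i = n·p_i: 156×0.05 = 7.8, 156×0.15 = 23.4, 156×0.22 = 34.32, 156×0.22 = 34.32, 156×0.17 = 26.52, 156×0.19 = 29.64.
cat         O        E   (O−E)²/E
0           6      7.8     0.4154
1          24     23.4     0.0154
2          34    34.32     0.0030
3          38    34.32     0.3946
4          25    26.52     0.0871
5+         29    29.64     0.0138
Sum = 0.929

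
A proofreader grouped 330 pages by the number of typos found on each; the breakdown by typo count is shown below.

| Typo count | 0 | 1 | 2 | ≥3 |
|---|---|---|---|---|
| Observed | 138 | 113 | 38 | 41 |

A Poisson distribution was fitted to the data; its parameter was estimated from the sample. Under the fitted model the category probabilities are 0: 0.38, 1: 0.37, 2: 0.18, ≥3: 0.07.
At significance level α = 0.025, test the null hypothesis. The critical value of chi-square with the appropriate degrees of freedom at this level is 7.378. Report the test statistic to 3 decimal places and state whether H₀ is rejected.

23.525; reject

Expected counts E_i = n·p_i: 330×0.38 = 125.4, 330×0.37 = 122.1, 330×0.18 = 59.4, 330×0.07 = 23.1.
cat         O        E   (O−E)²/E
0         138    125.4     1.2660
1         113    122.1     0.6782
2          38     59.4     7.7098
≥3         41     23.1    13.8706
Sum = 23.525
df = 2. Since 23.525 > 7.378, we reject H₀.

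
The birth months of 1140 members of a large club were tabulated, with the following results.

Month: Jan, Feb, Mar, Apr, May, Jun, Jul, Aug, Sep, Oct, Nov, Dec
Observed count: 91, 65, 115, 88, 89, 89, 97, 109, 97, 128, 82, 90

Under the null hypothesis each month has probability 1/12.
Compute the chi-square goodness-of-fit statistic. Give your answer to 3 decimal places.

Under H₀ each category has probability 1/12, so each expected count is 1140/12 = 95.
χ² = (91−95)²/95 + (65−95)²/95 + (115−95)²/95 + (88−95)²/95 + (89−95)²/95 + (89−95)²/95 + (97−95)²/95 + (109−95)²/95 + (97−95)²/95 + (128−95)²/95 + (82−95)²/95 + (90−95)²/95
   = 0.1684 + 9.4737 + 4.2105 + 0.5158 + 0.3789 + 0.3789 + 0.0421 + 2.0632 + 0.0421 + 11.4632 + 1.7789 + 0.2632
Sum = 30.779

30.779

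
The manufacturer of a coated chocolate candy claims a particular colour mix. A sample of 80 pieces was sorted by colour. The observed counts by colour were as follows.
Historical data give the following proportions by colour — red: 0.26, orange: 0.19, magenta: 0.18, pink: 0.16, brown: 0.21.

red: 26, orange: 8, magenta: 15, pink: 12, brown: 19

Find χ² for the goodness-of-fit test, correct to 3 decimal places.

Expected counts E_i = n·p_i: 80×0.26 = 20.8, 80×0.19 = 15.2, 80×0.18 = 14.4, 80×0.16 = 12.8, 80×0.21 = 16.8.
red: (26 − 20.8)²/20.8 = 27.04/20.8 = 1.3000
orange: (8 − 15.2)²/15.2 = 51.84/15.2 = 3.4105
magenta: (15 − 14.4)²/14.4 = 0.36/14.4 = 0.0250
pink: (12 − 12.8)²/12.8 = 0.64/12.8 = 0.0500
brown: (19 − 16.8)²/16.8 = 4.84/16.8 = 0.2881
Sum = 5.074

5.074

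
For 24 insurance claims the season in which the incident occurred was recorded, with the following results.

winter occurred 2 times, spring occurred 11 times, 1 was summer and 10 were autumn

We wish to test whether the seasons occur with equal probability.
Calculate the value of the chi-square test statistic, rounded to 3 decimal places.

13.667

Under H₀ each category has probability 1/4, so each expected count is 24/4 = 6.
winter: (2 − 6)²/6 = 16/6 = 2.6667
spring: (11 − 6)²/6 = 25/6 = 4.1667
summer: (1 − 6)²/6 = 25/6 = 4.1667
autumn: (10 − 6)²/6 = 16/6 = 2.6667
Sum = 13.667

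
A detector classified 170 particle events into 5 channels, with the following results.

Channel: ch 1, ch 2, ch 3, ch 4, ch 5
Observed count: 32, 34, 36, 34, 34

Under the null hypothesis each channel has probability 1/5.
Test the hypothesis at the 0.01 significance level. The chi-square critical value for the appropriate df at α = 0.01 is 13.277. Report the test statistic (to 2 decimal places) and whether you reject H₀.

Expected count for each of the 5 categories: 170/5 = 34.
χ² = (32−34)²/34 + (34−34)²/34 + (36−34)²/34 + (34−34)²/34 + (34−34)²/34
   = 0.118 + 0.000 + 0.118 + 0.000 + 0.000
Sum = 0.24
df = 4. Since 0.24 < 13.277, we do not reject H₀.

0.24; do not reject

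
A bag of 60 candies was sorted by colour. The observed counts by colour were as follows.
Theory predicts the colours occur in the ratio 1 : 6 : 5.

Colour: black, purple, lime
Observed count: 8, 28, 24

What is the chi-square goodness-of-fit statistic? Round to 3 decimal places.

1.973

Ratio total = 12. Expected counts: 60×1/12 = 5, 60×6/12 = 30, 60×5/12 = 25.
cat         O        E   (O−E)²/E
black       8        5     1.8000
purple     28       30     0.1333
lime       24       25     0.0400
Sum = 1.973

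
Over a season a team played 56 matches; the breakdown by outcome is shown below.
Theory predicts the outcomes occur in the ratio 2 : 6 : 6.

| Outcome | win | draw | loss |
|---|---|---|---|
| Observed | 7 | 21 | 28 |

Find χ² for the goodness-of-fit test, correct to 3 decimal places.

Ratio total = 14. Expected counts: 56×2/14 = 8, 56×6/14 = 24, 56×6/14 = 24.
cat         O        E   (O−E)²/E
win         7        8     0.1250
draw       21       24     0.3750
loss       28       24     0.6667
Sum = 1.167

1.167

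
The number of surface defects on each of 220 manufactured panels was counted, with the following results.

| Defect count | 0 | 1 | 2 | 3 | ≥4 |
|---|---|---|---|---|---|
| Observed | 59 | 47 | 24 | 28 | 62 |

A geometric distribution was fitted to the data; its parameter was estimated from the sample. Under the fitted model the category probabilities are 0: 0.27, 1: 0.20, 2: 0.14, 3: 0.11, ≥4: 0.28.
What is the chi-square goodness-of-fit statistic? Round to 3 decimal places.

2.308

Expected counts E_i = n·p_i: 220×0.27 = 59.4, 220×0.20 = 44, 220×0.14 = 30.8, 220×0.11 = 24.2, 220×0.28 = 61.6.
cat         O        E   (O−E)²/E
0          59     59.4     0.0027
1          47       44     0.2045
2          24     30.8     1.5013
3          28     24.2     0.5967
≥4         62     61.6     0.0026
Sum = 2.308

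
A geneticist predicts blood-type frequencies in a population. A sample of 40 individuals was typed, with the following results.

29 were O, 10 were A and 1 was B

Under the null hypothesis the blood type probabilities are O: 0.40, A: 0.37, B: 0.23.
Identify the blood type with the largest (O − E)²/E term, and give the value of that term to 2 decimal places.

Expected counts E_i = n·p_i: 40×0.40 = 16, 40×0.37 = 14.8, 40×0.23 = 9.2.
χ² = (29−16)²/16 + (10−14.8)²/14.8 + (1−9.2)²/9.2
   = 10.563 + 1.557 + 7.309
The largest term is for O: 10.56.

O, 10.56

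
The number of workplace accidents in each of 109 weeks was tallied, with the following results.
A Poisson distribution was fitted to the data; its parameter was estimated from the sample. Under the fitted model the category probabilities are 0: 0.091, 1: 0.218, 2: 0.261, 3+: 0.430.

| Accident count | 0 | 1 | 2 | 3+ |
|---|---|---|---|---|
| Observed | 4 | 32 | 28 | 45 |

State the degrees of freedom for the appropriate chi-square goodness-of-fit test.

There are k = 4 categories and 1 parameter estimated from the data, so df = 4 − 1 − 1 = 2.

2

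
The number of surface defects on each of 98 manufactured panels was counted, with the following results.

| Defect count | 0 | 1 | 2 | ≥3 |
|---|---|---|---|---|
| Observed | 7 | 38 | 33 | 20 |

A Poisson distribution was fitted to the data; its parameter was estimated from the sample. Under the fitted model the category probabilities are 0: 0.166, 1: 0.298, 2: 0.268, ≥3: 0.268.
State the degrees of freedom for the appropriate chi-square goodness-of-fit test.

There are k = 4 categories and 1 parameter estimated from the data, so df = 4 − 1 − 1 = 2.

2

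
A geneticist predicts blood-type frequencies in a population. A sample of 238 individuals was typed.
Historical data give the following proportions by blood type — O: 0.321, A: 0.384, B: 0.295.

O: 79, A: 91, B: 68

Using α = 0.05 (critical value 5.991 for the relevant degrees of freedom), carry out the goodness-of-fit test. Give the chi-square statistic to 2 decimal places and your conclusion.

0.16; do not reject

Expected counts E_i = n·p_i: 238×0.321 = 76.398, 238×0.384 = 91.392, 238×0.295 = 70.21.
χ² = (79−76.398)²/76.398 + (91−91.392)²/91.392 + (68−70.21)²/70.21
   = 0.089 + 0.002 + 0.070
Sum = 0.16
df = 2. Since 0.16 < 5.991, we do not reject H₀.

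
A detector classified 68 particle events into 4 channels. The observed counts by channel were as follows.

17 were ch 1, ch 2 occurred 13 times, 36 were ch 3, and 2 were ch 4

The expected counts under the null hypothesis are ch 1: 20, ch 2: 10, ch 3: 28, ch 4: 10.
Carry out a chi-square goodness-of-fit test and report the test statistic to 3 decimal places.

ch 1: (17 − 20)²/20 = 9/20 = 0.4500
ch 2: (13 − 10)²/10 = 9/10 = 0.9000
ch 3: (36 − 28)²/28 = 64/28 = 2.2857
ch 4: (2 − 10)²/10 = 64/10 = 6.4000
Sum = 10.036

10.036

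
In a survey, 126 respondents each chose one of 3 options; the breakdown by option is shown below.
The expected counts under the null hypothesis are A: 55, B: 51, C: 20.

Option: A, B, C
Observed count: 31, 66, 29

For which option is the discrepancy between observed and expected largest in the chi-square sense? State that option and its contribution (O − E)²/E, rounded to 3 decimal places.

A, 10.473

A: (31 − 55)²/55 = 576/55 = 10.4727
B: (66 − 51)²/51 = 225/51 = 4.4118
C: (29 − 20)²/20 = 81/20 = 4.0500
The largest term is for A: 10.473.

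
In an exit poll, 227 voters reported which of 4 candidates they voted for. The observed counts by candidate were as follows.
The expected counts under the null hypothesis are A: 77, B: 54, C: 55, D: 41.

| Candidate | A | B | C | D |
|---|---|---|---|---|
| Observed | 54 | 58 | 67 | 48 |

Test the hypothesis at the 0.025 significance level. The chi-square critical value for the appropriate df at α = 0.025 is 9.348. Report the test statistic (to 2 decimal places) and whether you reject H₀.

cat         O        E   (O−E)²/E
A          54       77      6.870
B          58       54      0.296
C          67       55      2.618
D          48       41      1.195
Sum = 10.98
df = 3. Since 10.98 > 9.348, we reject H₀.

10.98; reject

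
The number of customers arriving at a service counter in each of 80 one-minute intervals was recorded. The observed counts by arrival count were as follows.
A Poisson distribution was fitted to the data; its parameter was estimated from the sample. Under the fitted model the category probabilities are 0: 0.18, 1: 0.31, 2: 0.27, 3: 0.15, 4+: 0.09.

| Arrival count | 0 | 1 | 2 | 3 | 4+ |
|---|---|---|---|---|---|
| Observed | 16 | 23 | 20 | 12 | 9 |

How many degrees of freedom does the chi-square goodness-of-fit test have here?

3

There are k = 5 categories and 1 parameter estimated from the data, so df = 5 − 1 − 1 = 3.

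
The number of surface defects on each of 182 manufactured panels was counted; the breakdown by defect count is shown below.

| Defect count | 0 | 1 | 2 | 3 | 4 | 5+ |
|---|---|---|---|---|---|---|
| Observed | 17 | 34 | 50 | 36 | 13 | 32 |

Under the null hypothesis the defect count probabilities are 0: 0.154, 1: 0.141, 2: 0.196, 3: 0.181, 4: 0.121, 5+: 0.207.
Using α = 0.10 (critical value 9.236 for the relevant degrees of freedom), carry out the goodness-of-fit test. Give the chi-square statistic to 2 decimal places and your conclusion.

Expected counts E_i = n·p_i: 182×0.154 = 28.028, 182×0.141 = 25.662, 182×0.196 = 35.672, 182×0.181 = 32.942, 182×0.121 = 22.022, 182×0.207 = 37.674.
χ² = (17−28.028)²/28.028 + (34−25.662)²/25.662 + (50−35.672)²/35.672 + (36−32.942)²/32.942 + (13−22.022)²/22.022 + (32−37.674)²/37.674
   = 4.339 + 2.709 + 5.755 + 0.284 + 3.696 + 0.855
Sum = 17.64
df = 5. Since 17.64 > 9.236, we reject H₀.

17.64; reject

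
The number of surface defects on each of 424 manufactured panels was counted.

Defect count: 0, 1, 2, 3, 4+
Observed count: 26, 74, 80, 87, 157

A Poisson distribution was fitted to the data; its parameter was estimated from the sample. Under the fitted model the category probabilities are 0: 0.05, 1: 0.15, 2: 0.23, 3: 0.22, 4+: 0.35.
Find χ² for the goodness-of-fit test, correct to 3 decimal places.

6.856

Expected counts E_i = n·p_i: 424×0.05 = 21.2, 424×0.15 = 63.6, 424×0.23 = 97.52, 424×0.22 = 93.28, 424×0.35 = 148.4.
cat         O        E   (O−E)²/E
0          26     21.2     1.0868
1          74     63.6     1.7006
2          80    97.52     3.1476
3          87    93.28     0.4228
4+        157    148.4     0.4984
Sum = 6.856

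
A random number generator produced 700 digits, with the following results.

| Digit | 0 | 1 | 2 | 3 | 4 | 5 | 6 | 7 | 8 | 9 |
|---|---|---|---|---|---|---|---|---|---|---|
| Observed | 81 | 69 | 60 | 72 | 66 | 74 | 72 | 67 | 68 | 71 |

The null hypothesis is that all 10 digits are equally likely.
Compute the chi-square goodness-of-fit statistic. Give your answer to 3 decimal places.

3.943

Under H₀ each category has probability 1/10, so each expected count is 700/10 = 70.
χ² = (81−70)²/70 + (69−70)²/70 + (60−70)²/70 + (72−70)²/70 + (66−70)²/70 + (74−70)²/70 + (72−70)²/70 + (67−70)²/70 + (68−70)²/70 + (71−70)²/70
   = 1.7286 + 0.0143 + 1.4286 + 0.0571 + 0.2286 + 0.2286 + 0.0571 + 0.1286 + 0.0571 + 0.0143
Sum = 3.943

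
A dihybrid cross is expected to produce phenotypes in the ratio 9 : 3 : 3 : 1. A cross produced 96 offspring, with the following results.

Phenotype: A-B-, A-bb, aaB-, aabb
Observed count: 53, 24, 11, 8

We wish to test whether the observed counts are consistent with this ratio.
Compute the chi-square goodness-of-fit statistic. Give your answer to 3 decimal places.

Ratio total = 16. Expected counts: 96×9/16 = 54, 96×3/16 = 18, 96×3/16 = 18, 96×1/16 = 6.
A-B-: (53 − 54)²/54 = 1/54 = 0.0185
A-bb: (24 − 18)²/18 = 36/18 = 2.0000
aaB-: (11 − 18)²/18 = 49/18 = 2.7222
aabb: (8 − 6)²/6 = 4/6 = 0.6667
Sum = 5.407

5.407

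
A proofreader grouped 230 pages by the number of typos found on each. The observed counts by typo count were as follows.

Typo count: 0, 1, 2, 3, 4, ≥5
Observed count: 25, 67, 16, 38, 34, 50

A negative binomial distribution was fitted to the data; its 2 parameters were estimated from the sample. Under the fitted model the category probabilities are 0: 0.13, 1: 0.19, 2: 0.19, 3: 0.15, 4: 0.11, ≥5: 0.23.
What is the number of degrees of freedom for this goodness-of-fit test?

There are k = 6 categories and 2 parameters estimated from the data, so df = 6 − 1 − 2 = 3.

3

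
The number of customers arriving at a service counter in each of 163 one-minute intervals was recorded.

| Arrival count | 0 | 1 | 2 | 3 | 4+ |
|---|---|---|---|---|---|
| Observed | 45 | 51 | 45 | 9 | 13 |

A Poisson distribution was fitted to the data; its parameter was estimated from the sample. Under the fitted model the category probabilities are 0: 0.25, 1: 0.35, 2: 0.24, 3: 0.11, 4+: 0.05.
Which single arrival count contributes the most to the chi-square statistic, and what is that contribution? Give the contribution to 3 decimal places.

Expected counts E_i = n·p_i: 163×0.25 = 40.75, 163×0.35 = 57.05, 163×0.24 = 39.12, 163×0.11 = 17.93, 163×0.05 = 8.15.
0: (45 − 40.75)²/40.75 = 18.0625/40.75 = 0.4433
1: (51 − 57.05)²/57.05 = 36.6025/57.05 = 0.6416
2: (45 − 39.12)²/39.12 = 34.5744/39.12 = 0.8838
3: (9 − 17.93)²/17.93 = 79.7449/17.93 = 4.4476
4+: (13 − 8.15)²/8.15 = 23.5225/8.15 = 2.8862
The largest term is for 3: 4.448.

3, 4.448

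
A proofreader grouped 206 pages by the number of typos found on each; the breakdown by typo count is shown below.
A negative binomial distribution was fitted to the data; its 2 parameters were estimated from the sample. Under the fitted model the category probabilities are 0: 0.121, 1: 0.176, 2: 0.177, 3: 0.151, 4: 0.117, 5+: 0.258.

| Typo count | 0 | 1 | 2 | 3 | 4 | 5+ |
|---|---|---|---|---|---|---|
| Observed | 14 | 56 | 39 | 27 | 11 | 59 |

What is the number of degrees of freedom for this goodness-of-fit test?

There are k = 6 categories and 2 parameters estimated from the data, so df = 6 − 1 − 2 = 3.

3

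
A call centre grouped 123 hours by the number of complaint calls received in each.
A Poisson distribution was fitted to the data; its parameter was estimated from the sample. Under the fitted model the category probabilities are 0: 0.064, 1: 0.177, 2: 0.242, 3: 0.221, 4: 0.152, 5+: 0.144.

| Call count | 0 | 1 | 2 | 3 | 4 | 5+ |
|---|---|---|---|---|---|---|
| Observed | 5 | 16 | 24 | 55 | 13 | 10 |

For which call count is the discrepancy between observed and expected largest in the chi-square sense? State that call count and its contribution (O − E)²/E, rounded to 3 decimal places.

Expected counts E_i = n·p_i: 123×0.064 = 7.872, 123×0.177 = 21.771, 123×0.242 = 29.766, 123×0.221 = 27.183, 123×0.152 = 18.696, 123×0.144 = 17.712.
0: (5 − 7.872)²/7.872 = 8.248384/7.872 = 1.0478
1: (16 − 21.771)²/21.771 = 33.304441/21.771 = 1.5298
2: (24 − 29.766)²/29.766 = 33.246756/29.766 = 1.1169
3: (55 − 27.183)²/27.183 = 773.785489/27.183 = 28.4658
4: (13 − 18.696)²/18.696 = 32.444416/18.696 = 1.7354
5+: (10 − 17.712)²/17.712 = 59.474944/17.712 = 3.3579
The largest term is for 3: 28.466.

3, 28.466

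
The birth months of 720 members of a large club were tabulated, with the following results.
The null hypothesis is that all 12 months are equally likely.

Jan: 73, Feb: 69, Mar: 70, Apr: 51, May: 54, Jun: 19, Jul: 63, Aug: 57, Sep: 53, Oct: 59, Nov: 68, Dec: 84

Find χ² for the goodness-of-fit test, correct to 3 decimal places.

47.600

Under H₀ each category has probability 1/12, so each expected count is 720/12 = 60.
χ² = (73−60)²/60 + (69−60)²/60 + (70−60)²/60 + (51−60)²/60 + (54−60)²/60 + (19−60)²/60 + (63−60)²/60 + (57−60)²/60 + (53−60)²/60 + (59−60)²/60 + (68−60)²/60 + (84−60)²/60
   = 2.8167 + 1.3500 + 1.6667 + 1.3500 + 0.6000 + 28.0167 + 0.1500 + 0.1500 + 0.8167 + 0.0167 + 1.0667 + 9.6000
Sum = 47.600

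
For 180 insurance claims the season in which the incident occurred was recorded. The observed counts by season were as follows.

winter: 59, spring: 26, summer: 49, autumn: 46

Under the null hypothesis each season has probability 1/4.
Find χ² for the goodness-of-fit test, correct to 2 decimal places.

Expected count for each of the 4 categories: 180/4 = 45.
cat         O        E   (O−E)²/E
winter     59       45      4.356
spring     26       45      8.022
summer     49       45      0.356
autumn     46       45      0.022
Sum = 12.76

12.76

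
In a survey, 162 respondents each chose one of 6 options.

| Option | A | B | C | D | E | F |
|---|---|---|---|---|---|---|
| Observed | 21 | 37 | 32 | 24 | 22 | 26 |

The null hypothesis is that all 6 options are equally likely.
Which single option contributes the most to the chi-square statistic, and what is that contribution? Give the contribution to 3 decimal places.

B, 3.704

Expected count for each of the 6 categories: 162/6 = 27.
χ² = (21−27)²/27 + (37−27)²/27 + (32−27)²/27 + (24−27)²/27 + (22−27)²/27 + (26−27)²/27
   = 1.3333 + 3.7037 + 0.9259 + 0.3333 + 0.9259 + 0.0370
The largest term is for B: 3.704.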